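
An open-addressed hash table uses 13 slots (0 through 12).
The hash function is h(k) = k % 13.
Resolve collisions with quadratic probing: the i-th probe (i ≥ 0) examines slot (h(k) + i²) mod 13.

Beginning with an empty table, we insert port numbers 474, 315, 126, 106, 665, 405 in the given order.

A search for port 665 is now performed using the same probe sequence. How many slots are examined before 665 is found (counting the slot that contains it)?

474 hashes to 6; slot 6 is free -> place at 6.
315 hashes to 3; slot 3 is free -> place at 3.
126 hashes to 9; slot 9 is free -> place at 9.
106 hashes to 2; slot 2 is free -> place at 2.
665 hashes to 2; 2,3,6 taken -> place at 11.
405 hashes to 2; 2,3,6,11 taken -> place at 5.
Table: [—, —, 106, 315, —, 405, 474, —, —, 126, —, 665, —]
Lookup 665: h=2, probe 2,3,6,11 → found at 11.

4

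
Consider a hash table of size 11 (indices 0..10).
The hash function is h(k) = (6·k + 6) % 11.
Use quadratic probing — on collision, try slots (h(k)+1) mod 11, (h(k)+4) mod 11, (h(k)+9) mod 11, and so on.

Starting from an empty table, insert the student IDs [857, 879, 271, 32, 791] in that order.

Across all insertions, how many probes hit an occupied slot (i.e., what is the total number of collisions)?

8

857 hashes to 0; slot 0 is free → place at 0.
879 hashes to 0; 0 taken → place at 1.
271 hashes to 4; slot 4 is free → place at 4.
32 hashes to 0; 0,1,4 taken → place at 9.
791 hashes to 0; 0,1,4,9 taken → place at 5.
Table: [857, 879, _, _, 271, 791, _, _, _, 32, _]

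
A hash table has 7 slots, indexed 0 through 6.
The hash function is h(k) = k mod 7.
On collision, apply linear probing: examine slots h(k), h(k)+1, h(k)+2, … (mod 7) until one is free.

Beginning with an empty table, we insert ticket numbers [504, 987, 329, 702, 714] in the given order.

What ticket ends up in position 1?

504 hashes to 0; slot 0 is free → place at 0.
987 hashes to 0; 0 taken → place at 1.
329 hashes to 0; 0,1 taken → place at 2.
702 hashes to 2; 2 taken → place at 3.
714 hashes to 0; 0,1,2,3 taken → place at 4.
Table: [504, 987, 329, 702, 714, -, -]

987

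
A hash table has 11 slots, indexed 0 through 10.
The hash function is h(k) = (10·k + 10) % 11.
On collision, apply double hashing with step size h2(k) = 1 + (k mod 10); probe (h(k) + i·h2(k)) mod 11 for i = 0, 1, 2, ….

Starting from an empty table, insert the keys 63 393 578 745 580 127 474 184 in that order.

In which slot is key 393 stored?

63: h=2 → slot 2
393: h=2, h2=4, probe 2,6 → slot 6
578: h=4 → slot 4
745: h=2, h2=6, probe 2,8 → slot 8
580: h=2, h2=1, probe 2,3 → slot 3
127: h=4, h2=8, probe 4,1 → slot 1
474: h=9 → slot 9
184: h=2, h2=5, probe 2,7 → slot 7
Table: [-, 127, 63, 580, 578, -, 393, 184, 745, 474, -]

6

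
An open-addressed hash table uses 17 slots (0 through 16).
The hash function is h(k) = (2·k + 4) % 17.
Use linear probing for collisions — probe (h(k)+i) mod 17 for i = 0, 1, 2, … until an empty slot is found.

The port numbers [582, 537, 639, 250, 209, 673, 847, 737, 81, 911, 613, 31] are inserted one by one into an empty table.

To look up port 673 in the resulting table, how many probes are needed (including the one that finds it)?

3

Insert 582: h=12, slot 12 empty -> index 12.
Insert 537: h=7, slot 7 empty -> index 7.
Insert 639: h=7, slot 7 occupied -> index 8.
Insert 250: h=11, slot 11 empty -> index 11.
Insert 209: h=14, slot 14 empty -> index 14.
Insert 673: h=7, slots 7,8 occupied -> index 9.
Insert 847: h=15, slot 15 empty -> index 15.
Insert 737: h=16, slot 16 empty -> index 16.
Insert 81: h=13, slot 13 empty -> index 13.
Insert 911: h=7, slots 7,8,9 occupied -> index 10.
Insert 613: h=6, slot 6 empty -> index 6.
Insert 31: h=15, slots 15,16 occupied -> index 0.
Table: [31, -, -, -, -, -, 613, 537, 639, 673, 911, 250, 582, 81, 209, 847, 737]
Lookup 673: h=7, probe 7,8,9 → found at 9.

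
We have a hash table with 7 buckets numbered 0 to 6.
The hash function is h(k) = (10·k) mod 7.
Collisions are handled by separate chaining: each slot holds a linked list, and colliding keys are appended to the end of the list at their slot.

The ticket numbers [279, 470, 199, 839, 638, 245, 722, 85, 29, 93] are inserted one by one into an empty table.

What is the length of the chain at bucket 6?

1

Insert 279: h=4, bucket 4 empty → new chain.
Insert 470: h=3, bucket 3 empty → new chain.
Insert 199: h=2, bucket 2 empty → new chain.
Insert 839: h=4, bucket 4 nonempty → append to chain.
Insert 638: h=3, bucket 3 nonempty → append to chain.
Insert 245: h=0, bucket 0 empty → new chain.
Insert 722: h=3, bucket 3 nonempty → append to chain.
Insert 85: h=3, bucket 3 nonempty → append to chain.
Insert 29: h=3, bucket 3 nonempty → append to chain.
Insert 93: h=6, bucket 6 empty → new chain.
Final buckets:
0: 245
1: .
2: 199
3: 470 -> 638 -> 722 -> 85 -> 29
4: 279 -> 839
5: .
6: 93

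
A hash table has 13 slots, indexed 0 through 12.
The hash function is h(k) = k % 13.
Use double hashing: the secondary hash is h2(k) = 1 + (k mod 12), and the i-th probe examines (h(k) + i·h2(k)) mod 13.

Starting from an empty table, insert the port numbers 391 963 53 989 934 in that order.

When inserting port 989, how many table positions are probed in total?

391: h=1 => slot 1
963: h=1, h2=4, probe 1,5 => slot 5
53: h=1, h2=6, probe 1,7 => slot 7
989: h=1, h2=6, probe 1,7,0 => slot 0
934: h=11 => slot 11
Table: [989, 391, _, _, _, 963, _, 53, _, _, _, 934, _]

3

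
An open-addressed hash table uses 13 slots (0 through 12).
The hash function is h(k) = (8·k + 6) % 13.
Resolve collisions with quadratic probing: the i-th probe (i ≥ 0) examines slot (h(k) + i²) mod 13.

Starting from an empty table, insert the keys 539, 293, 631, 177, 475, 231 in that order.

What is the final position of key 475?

539: h=2 -> slot 2
293: h=10 -> slot 10
631: h=10, probe 10,11 -> slot 11
177: h=5 -> slot 5
475: h=10, probe 10,11,1 -> slot 1
231: h=8 -> slot 8
Table: [-, 475, 539, -, -, 177, -, -, 231, -, 293, 631, -]

1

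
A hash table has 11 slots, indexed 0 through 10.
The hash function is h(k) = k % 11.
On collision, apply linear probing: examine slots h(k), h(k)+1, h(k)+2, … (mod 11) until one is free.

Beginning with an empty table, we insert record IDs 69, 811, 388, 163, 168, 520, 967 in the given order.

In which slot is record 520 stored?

6

69: h=3 => slot 3
811: h=8 => slot 8
388: h=3, probe 3,4 => slot 4
163: h=9 => slot 9
168: h=3, probe 3,4,5 => slot 5
520: h=3, probe 3,4,5,6 => slot 6
967: h=10 => slot 10
Table: [_, _, _, 69, 388, 168, 520, _, 811, 163, 967]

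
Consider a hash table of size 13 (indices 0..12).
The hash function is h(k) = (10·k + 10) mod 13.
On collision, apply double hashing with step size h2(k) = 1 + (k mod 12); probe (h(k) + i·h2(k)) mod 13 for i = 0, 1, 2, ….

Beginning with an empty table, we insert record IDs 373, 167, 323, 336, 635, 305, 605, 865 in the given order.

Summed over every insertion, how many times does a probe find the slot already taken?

Insert 373: h=9, slot 9 empty → index 9.
Insert 167: h=3, slot 3 empty → index 3.
Insert 323: h=3, h2=12, slot 3 occupied → index 2.
Insert 336: h=3, h2=1, slot 3 occupied → index 4.
Insert 635: h=3, h2=12, slots 3,2 occupied → index 1.
Insert 305: h=5, slot 5 empty → index 5.
Insert 605: h=2, h2=6, slot 2 occupied → index 8.
Insert 865: h=2, h2=2, slots 2,4 occupied → index 6.
Table: [—, 635, 323, 167, 336, 305, 865, —, 605, 373, —, —, —]

7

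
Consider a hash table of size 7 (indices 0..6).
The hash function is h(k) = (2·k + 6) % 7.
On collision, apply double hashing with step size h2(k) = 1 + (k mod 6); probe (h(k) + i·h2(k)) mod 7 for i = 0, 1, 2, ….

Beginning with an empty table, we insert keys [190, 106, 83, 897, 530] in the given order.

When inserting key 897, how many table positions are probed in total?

Insert 190: h=1, slot 1 empty → index 1.
Insert 106: h=1, h2=5, slot 1 occupied → index 6.
Insert 83: h=4, slot 4 empty → index 4.
Insert 897: h=1, h2=4, slot 1 occupied → index 5.
Insert 530: h=2, slot 2 empty → index 2.
Table: [∅, 190, 530, ∅, 83, 897, 106]

2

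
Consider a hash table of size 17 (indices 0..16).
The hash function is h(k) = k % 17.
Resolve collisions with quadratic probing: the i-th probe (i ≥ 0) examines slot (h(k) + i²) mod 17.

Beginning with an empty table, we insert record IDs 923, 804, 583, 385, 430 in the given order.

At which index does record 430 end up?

14

923: h=5 => slot 5
804: h=5, probe 5,6 => slot 6
583: h=5, probe 5,6,9 => slot 9
385: h=11 => slot 11
430: h=5, probe 5,6,9,14 => slot 14
Table: [_, _, _, _, _, 923, 804, _, _, 583, _, 385, _, _, 430, _, _]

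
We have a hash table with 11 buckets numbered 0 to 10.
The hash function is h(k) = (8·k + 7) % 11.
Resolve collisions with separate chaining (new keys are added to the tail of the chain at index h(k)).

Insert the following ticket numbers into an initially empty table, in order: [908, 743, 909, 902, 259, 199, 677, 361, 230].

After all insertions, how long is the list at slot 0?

4

Insert 908: h=0, bucket 0 empty -> new chain.
Insert 743: h=0, bucket 0 nonempty -> append to chain.
Insert 909: h=8, bucket 8 empty -> new chain.
Insert 902: h=7, bucket 7 empty -> new chain.
Insert 259: h=0, bucket 0 nonempty -> append to chain.
Insert 199: h=4, bucket 4 empty -> new chain.
Insert 677: h=0, bucket 0 nonempty -> append to chain.
Insert 361: h=2, bucket 2 empty -> new chain.
Insert 230: h=10, bucket 10 empty -> new chain.
Final buckets:
0: 908 -> 743 -> 259 -> 677
1: ∅
2: 361
3: ∅
4: 199
5: ∅
6: ∅
7: 902
8: 909
9: ∅
10: 230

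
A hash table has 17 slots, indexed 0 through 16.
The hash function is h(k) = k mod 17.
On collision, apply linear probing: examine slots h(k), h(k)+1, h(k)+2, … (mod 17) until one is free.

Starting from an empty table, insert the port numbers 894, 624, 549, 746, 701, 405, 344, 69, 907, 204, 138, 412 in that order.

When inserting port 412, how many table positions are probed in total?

5

894: h=10 -> slot 10
624: h=12 -> slot 12
549: h=5 -> slot 5
746: h=15 -> slot 15
701: h=4 -> slot 4
405: h=14 -> slot 14
344: h=4, probe 4,5,6 -> slot 6
69: h=1 -> slot 1
907: h=6, probe 6,7 -> slot 7
204: h=0 -> slot 0
138: h=2 -> slot 2
412: h=4, probe 4,5,6,7,8 -> slot 8
Table: [204, 69, 138, _, 701, 549, 344, 907, 412, _, 894, _, 624, _, 405, 746, _]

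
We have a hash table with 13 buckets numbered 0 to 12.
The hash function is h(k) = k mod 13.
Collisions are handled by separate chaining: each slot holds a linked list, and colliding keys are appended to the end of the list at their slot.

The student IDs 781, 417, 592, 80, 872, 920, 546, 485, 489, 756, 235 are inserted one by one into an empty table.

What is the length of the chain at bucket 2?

2

781 → bucket 1
417 → bucket 1 (collision)
592 → bucket 7
80 → bucket 2
872 → bucket 1 (collision)
920 → bucket 10
546 → bucket 0
485 → bucket 4
489 → bucket 8
756 → bucket 2 (collision)
235 → bucket 1 (collision)
Final buckets:
0: 546
1: 781 -> 417 -> 872 -> 235
2: 80 -> 756
3: —
4: 485
5: —
6: —
7: 592
8: 489
9: —
10: 920
11: —
12: —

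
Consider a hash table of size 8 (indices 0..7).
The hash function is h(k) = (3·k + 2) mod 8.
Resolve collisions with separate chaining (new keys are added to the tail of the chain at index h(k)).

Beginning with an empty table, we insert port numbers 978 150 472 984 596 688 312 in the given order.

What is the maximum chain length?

4

Insert 978: h=0, bucket 0 empty -> new chain.
Insert 150: h=4, bucket 4 empty -> new chain.
Insert 472: h=2, bucket 2 empty -> new chain.
Insert 984: h=2, bucket 2 nonempty -> append to chain.
Insert 596: h=6, bucket 6 empty -> new chain.
Insert 688: h=2, bucket 2 nonempty -> append to chain.
Insert 312: h=2, bucket 2 nonempty -> append to chain.
Final buckets:
0: 978
1: —
2: 472 -> 984 -> 688 -> 312
3: —
4: 150
5: —
6: 596
7: —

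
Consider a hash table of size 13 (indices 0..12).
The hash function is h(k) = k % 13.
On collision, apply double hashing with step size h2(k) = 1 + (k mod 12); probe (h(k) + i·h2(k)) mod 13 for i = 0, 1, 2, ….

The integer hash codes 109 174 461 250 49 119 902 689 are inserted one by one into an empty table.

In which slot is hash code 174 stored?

Insert 109: h=5, slot 5 empty => index 5.
Insert 174: h=5, h2=7, slot 5 occupied => index 12.
Insert 461: h=6, slot 6 empty => index 6.
Insert 250: h=3, slot 3 empty => index 3.
Insert 49: h=10, slot 10 empty => index 10.
Insert 119: h=2, slot 2 empty => index 2.
Insert 902: h=5, h2=3, slot 5 occupied => index 8.
Insert 689: h=0, slot 0 empty => index 0.
Table: [689, _, 119, 250, _, 109, 461, _, 902, _, 49, _, 174]

12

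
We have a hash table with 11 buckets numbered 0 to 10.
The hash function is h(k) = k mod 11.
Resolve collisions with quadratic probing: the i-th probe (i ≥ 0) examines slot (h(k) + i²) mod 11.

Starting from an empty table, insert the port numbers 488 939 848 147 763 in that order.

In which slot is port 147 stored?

488: h=4 => slot 4
939: h=4, probe 4,5 => slot 5
848: h=1 => slot 1
147: h=4, probe 4,5,8 => slot 8
763: h=4, probe 4,5,8,2 => slot 2
Table: [_, 848, 763, _, 488, 939, _, _, 147, _, _]

8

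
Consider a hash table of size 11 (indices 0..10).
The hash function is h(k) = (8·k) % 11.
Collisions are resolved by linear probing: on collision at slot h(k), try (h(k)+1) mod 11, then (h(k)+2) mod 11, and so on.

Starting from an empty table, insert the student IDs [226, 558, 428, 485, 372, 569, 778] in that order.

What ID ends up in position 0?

778

226 hashes to 4; slot 4 is free -> place at 4.
558 hashes to 9; slot 9 is free -> place at 9.
428 hashes to 3; slot 3 is free -> place at 3.
485 hashes to 8; slot 8 is free -> place at 8.
372 hashes to 6; slot 6 is free -> place at 6.
569 hashes to 9; 9 taken -> place at 10.
778 hashes to 9; 9,10 taken -> place at 0.
Table: [778, ∅, ∅, 428, 226, ∅, 372, ∅, 485, 558, 569]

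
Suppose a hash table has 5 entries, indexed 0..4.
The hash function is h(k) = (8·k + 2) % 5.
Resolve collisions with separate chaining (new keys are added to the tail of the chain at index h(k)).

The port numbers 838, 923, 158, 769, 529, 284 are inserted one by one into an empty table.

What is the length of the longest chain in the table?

Insert 838: h=1, bucket 1 empty → new chain.
Insert 923: h=1, bucket 1 nonempty → append to chain.
Insert 158: h=1, bucket 1 nonempty → append to chain.
Insert 769: h=4, bucket 4 empty → new chain.
Insert 529: h=4, bucket 4 nonempty → append to chain.
Insert 284: h=4, bucket 4 nonempty → append to chain.
Final buckets:
0: —
1: 838 -> 923 -> 158
2: —
3: —
4: 769 -> 529 -> 284

3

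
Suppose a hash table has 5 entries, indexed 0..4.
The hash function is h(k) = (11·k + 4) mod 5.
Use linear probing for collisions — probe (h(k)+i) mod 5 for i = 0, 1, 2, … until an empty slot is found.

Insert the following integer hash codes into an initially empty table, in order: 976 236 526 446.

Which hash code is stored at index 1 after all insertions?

236

Insert 976: h=0, slot 0 empty → index 0.
Insert 236: h=0, slot 0 occupied → index 1.
Insert 526: h=0, slots 0,1 occupied → index 2.
Insert 446: h=0, slots 0,1,2 occupied → index 3.
Table: [976, 236, 526, 446, ∅]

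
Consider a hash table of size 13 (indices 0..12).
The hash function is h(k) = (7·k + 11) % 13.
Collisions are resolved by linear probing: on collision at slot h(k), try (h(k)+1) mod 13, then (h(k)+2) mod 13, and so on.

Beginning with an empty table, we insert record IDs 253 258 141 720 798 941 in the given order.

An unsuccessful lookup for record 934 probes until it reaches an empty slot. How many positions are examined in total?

3

253: h=1 => slot 1
258: h=10 => slot 10
141: h=10, probe 10,11 => slot 11
720: h=7 => slot 7
798: h=7, probe 7,8 => slot 8
941: h=7, probe 7,8,9 => slot 9
Table: [., 253, ., ., ., ., ., 720, 798, 941, 258, 141, .]
Lookup 934: h=10, probe 10,11,12 → slot 12 empty, not found.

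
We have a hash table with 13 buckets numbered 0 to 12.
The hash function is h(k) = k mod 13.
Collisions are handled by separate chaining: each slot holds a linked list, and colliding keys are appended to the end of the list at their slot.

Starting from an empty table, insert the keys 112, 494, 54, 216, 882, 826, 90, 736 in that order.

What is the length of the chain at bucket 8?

Insert 112: h=8, bucket 8 empty → new chain.
Insert 494: h=0, bucket 0 empty → new chain.
Insert 54: h=2, bucket 2 empty → new chain.
Insert 216: h=8, bucket 8 nonempty → append to chain.
Insert 882: h=11, bucket 11 empty → new chain.
Insert 826: h=7, bucket 7 empty → new chain.
Insert 90: h=12, bucket 12 empty → new chain.
Insert 736: h=8, bucket 8 nonempty → append to chain.
Final buckets:
0: 494
1: -
2: 54
3: -
4: -
5: -
6: -
7: 826
8: 112 -> 216 -> 736
9: -
10: -
11: 882
12: 90

3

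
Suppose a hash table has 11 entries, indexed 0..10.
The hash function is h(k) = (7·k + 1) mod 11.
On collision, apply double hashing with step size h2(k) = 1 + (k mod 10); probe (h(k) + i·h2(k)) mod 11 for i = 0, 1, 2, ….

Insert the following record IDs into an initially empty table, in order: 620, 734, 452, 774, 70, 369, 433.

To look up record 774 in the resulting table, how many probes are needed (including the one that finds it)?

Insert 620: h=7, slot 7 empty → index 7.
Insert 734: h=2, slot 2 empty → index 2.
Insert 452: h=8, slot 8 empty → index 8.
Insert 774: h=7, h2=5, slot 7 occupied → index 1.
Insert 70: h=7, h2=1, slots 7,8 occupied → index 9.
Insert 369: h=10, slot 10 empty → index 10.
Insert 433: h=7, h2=4, slot 7 occupied → index 0.
Table: [433, 774, 734, _, _, _, _, 620, 452, 70, 369]
Lookup 774: h=7, h2=5, probe 7,1 → found at 1.

2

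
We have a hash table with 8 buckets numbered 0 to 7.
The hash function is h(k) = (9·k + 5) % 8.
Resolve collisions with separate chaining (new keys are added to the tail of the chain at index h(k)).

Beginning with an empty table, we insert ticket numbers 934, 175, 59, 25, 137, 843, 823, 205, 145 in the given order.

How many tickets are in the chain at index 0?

2

Insert 934: h=3, bucket 3 empty -> new chain.
Insert 175: h=4, bucket 4 empty -> new chain.
Insert 59: h=0, bucket 0 empty -> new chain.
Insert 25: h=6, bucket 6 empty -> new chain.
Insert 137: h=6, bucket 6 nonempty -> append to chain.
Insert 843: h=0, bucket 0 nonempty -> append to chain.
Insert 823: h=4, bucket 4 nonempty -> append to chain.
Insert 205: h=2, bucket 2 empty -> new chain.
Insert 145: h=6, bucket 6 nonempty -> append to chain.
Final buckets:
0: 59 -> 843
1: .
2: 205
3: 934
4: 175 -> 823
5: .
6: 25 -> 137 -> 145
7: .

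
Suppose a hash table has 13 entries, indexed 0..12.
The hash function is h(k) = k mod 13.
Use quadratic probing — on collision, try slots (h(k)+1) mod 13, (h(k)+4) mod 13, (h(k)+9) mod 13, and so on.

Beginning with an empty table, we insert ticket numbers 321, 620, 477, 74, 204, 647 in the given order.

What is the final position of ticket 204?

12

321 hashes to 9; slot 9 is free -> place at 9.
620 hashes to 9; 9 taken -> place at 10.
477 hashes to 9; 9,10 taken -> place at 0.
74 hashes to 9; 9,10,0 taken -> place at 5.
204 hashes to 9; 9,10,0,5 taken -> place at 12.
647 hashes to 10; 10 taken -> place at 11.
Table: [477, —, —, —, —, 74, —, —, —, 321, 620, 647, 204]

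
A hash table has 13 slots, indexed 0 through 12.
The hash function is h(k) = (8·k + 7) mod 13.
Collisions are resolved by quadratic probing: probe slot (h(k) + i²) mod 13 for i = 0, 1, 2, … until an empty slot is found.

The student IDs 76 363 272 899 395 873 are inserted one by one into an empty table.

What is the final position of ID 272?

0

76: h=4 => slot 4
363: h=12 => slot 12
272: h=12, probe 12,0 => slot 0
899: h=10 => slot 10
395: h=8 => slot 8
873: h=10, probe 10,11 => slot 11
Table: [272, ., ., ., 76, ., ., ., 395, ., 899, 873, 363]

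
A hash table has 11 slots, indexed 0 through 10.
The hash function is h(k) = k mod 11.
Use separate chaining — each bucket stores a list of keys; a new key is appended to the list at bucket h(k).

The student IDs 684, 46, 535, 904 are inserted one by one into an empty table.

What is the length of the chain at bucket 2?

3

684 → bucket 2
46 → bucket 2 (collision)
535 → bucket 7
904 → bucket 2 (collision)
Final buckets:
0: -
1: -
2: 684 -> 46 -> 904
3: -
4: -
5: -
6: -
7: 535
8: -
9: -
10: -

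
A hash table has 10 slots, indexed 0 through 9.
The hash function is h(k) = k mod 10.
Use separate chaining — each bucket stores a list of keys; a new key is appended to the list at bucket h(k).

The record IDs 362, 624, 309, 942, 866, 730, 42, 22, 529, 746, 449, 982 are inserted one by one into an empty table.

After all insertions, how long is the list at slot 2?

362 → bucket 2
624 → bucket 4
309 → bucket 9
942 → bucket 2 (collision)
866 → bucket 6
730 → bucket 0
42 → bucket 2 (collision)
22 → bucket 2 (collision)
529 → bucket 9 (collision)
746 → bucket 6 (collision)
449 → bucket 9 (collision)
982 → bucket 2 (collision)
Final buckets:
0: 730
1: .
2: 362 -> 942 -> 42 -> 22 -> 982
3: .
4: 624
5: .
6: 866 -> 746
7: .
8: .
9: 309 -> 529 -> 449

5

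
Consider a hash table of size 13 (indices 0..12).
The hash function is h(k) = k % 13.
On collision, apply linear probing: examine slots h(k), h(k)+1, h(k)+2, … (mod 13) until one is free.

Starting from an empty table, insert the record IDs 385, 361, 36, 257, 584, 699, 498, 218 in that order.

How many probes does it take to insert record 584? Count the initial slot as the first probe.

2

Insert 385: h=8, slot 8 empty => index 8.
Insert 361: h=10, slot 10 empty => index 10.
Insert 36: h=10, slot 10 occupied => index 11.
Insert 257: h=10, slots 10,11 occupied => index 12.
Insert 584: h=12, slot 12 occupied => index 0.
Insert 699: h=10, slots 10,11,12,0 occupied => index 1.
Insert 498: h=4, slot 4 empty => index 4.
Insert 218: h=10, slots 10,11,12,0,1 occupied => index 2.
Table: [584, 699, 218, ∅, 498, ∅, ∅, ∅, 385, ∅, 361, 36, 257]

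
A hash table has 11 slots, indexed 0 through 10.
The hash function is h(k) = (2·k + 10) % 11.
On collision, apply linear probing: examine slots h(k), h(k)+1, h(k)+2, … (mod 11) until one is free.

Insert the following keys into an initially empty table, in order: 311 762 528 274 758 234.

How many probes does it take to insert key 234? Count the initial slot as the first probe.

3

Insert 311: h=5, slot 5 empty => index 5.
Insert 762: h=5, slot 5 occupied => index 6.
Insert 528: h=10, slot 10 empty => index 10.
Insert 274: h=8, slot 8 empty => index 8.
Insert 758: h=8, slot 8 occupied => index 9.
Insert 234: h=5, slots 5,6 occupied => index 7.
Table: [∅, ∅, ∅, ∅, ∅, 311, 762, 234, 274, 758, 528]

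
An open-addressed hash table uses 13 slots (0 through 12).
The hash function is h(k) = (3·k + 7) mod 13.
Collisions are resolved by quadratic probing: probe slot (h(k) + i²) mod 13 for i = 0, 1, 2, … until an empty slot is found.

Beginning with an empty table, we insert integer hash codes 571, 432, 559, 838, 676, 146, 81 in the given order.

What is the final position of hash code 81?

2

Insert 571: h=4, slot 4 empty -> index 4.
Insert 432: h=3, slot 3 empty -> index 3.
Insert 559: h=7, slot 7 empty -> index 7.
Insert 838: h=12, slot 12 empty -> index 12.
Insert 676: h=7, slot 7 occupied -> index 8.
Insert 146: h=3, slots 3,4,7,12 occupied -> index 6.
Insert 81: h=3, slots 3,4,7,12,6 occupied -> index 2.
Table: [_, _, 81, 432, 571, _, 146, 559, 676, _, _, _, 838]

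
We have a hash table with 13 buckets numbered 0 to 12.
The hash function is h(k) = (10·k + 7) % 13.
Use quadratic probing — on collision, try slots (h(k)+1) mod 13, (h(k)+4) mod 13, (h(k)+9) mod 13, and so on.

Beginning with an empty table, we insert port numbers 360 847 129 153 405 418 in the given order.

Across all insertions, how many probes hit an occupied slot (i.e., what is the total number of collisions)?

3

360 hashes to 6; slot 6 is free -> place at 6.
847 hashes to 1; slot 1 is free -> place at 1.
129 hashes to 10; slot 10 is free -> place at 10.
153 hashes to 3; slot 3 is free -> place at 3.
405 hashes to 1; 1 taken -> place at 2.
418 hashes to 1; 1,2 taken -> place at 5.
Table: [∅, 847, 405, 153, ∅, 418, 360, ∅, ∅, ∅, 129, ∅, ∅]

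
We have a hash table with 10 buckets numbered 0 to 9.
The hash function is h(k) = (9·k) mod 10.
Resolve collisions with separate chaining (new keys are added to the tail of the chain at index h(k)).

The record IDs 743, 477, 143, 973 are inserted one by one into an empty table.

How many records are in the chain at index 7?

3

743 → bucket 7
477 → bucket 3
143 → bucket 7 (collision)
973 → bucket 7 (collision)
Final buckets:
0: _
1: _
2: _
3: 477
4: _
5: _
6: _
7: 743 -> 143 -> 973
8: _
9: _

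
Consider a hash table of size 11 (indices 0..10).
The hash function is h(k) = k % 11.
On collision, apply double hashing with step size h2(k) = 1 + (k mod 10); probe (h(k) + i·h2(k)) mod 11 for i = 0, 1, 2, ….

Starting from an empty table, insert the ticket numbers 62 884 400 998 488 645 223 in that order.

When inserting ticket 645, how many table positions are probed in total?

4

62: h=7 → slot 7
884: h=4 → slot 4
400: h=4, h2=1, probe 4,5 → slot 5
998: h=8 → slot 8
488: h=4, h2=9, probe 4,2 → slot 2
645: h=7, h2=6, probe 7,2,8,3 → slot 3
223: h=3, h2=4, probe 3,7,0 → slot 0
Table: [223, ., 488, 645, 884, 400, ., 62, 998, ., .]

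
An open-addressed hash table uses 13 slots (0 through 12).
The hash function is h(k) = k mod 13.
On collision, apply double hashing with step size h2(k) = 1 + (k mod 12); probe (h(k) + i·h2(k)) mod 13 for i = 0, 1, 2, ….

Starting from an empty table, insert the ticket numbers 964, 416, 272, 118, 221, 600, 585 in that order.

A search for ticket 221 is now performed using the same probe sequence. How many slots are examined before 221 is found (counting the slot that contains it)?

964 hashes to 2; slot 2 is free → place at 2.
416 hashes to 0; slot 0 is free → place at 0.
272 hashes to 12; slot 12 is free → place at 12.
118 hashes to 1; slot 1 is free → place at 1.
221 hashes to 0, h2=6; 0 taken → place at 6.
600 hashes to 2, h2=1; 2 taken → place at 3.
585 hashes to 0, h2=10; 0 taken → place at 10.
Table: [416, 118, 964, 600, _, _, 221, _, _, _, 585, _, 272]
Lookup 221: h=0, h2=6, probe 0,6 → found at 6.

2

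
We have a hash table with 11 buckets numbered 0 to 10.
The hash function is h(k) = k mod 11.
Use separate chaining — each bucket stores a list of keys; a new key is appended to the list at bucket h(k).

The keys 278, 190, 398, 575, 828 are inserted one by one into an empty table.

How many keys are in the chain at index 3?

4

278 -> bucket 3
190 -> bucket 3 (collision)
398 -> bucket 2
575 -> bucket 3 (collision)
828 -> bucket 3 (collision)
Final buckets:
0: _
1: _
2: 398
3: 278 -> 190 -> 575 -> 828
4: _
5: _
6: _
7: _
8: _
9: _
10: _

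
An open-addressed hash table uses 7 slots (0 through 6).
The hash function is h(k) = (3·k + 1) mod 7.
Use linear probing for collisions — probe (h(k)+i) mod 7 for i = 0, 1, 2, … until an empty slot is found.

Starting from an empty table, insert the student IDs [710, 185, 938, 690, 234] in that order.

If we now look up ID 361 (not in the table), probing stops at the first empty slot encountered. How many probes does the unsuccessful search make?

710: h=3 => slot 3
185: h=3, probe 3,4 => slot 4
938: h=1 => slot 1
690: h=6 => slot 6
234: h=3, probe 3,4,5 => slot 5
Table: [-, 938, -, 710, 185, 234, 690]
Lookup 361: h=6, probe 6,0 → slot 0 empty, not found.

2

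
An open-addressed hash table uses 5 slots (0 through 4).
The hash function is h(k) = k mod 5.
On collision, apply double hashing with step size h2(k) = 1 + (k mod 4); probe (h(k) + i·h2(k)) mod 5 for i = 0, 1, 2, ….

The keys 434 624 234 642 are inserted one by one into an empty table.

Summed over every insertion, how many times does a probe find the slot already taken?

434 hashes to 4; slot 4 is free => place at 4.
624 hashes to 4, h2=1; 4 taken => place at 0.
234 hashes to 4, h2=3; 4 taken => place at 2.
642 hashes to 2, h2=3; 2,0 taken => place at 3.
Table: [624, ., 234, 642, 434]

4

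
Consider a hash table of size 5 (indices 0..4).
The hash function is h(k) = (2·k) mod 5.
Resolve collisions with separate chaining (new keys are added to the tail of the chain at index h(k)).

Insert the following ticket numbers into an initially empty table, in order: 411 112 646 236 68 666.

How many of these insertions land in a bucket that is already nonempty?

3

411 → bucket 2
112 → bucket 4
646 → bucket 2 (collision)
236 → bucket 2 (collision)
68 → bucket 1
666 → bucket 2 (collision)
Final buckets:
0: ∅
1: 68
2: 411 -> 646 -> 236 -> 666
3: ∅
4: 112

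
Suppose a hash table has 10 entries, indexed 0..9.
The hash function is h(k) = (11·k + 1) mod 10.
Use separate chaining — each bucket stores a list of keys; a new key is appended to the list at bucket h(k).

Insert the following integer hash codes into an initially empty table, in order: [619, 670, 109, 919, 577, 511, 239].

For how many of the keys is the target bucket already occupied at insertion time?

619 → bucket 0
670 → bucket 1
109 → bucket 0 (collision)
919 → bucket 0 (collision)
577 → bucket 8
511 → bucket 2
239 → bucket 0 (collision)
Final buckets:
0: 619 -> 109 -> 919 -> 239
1: 670
2: 511
3: -
4: -
5: -
6: -
7: -
8: 577
9: -

3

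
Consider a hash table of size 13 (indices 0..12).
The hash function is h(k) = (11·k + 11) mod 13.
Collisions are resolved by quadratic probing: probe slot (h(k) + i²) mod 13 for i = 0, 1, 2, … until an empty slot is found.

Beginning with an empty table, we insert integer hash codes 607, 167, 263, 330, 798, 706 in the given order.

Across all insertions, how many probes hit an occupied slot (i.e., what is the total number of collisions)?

Insert 607: h=6, slot 6 empty → index 6.
Insert 167: h=2, slot 2 empty → index 2.
Insert 263: h=5, slot 5 empty → index 5.
Insert 330: h=1, slot 1 empty → index 1.
Insert 798: h=1, slots 1,2,5 occupied → index 10.
Insert 706: h=3, slot 3 empty → index 3.
Table: [., 330, 167, 706, ., 263, 607, ., ., ., 798, ., .]

3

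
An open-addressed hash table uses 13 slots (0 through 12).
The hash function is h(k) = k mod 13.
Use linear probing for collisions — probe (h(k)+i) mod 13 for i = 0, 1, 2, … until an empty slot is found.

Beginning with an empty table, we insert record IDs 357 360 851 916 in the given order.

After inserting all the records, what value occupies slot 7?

851

357 hashes to 6; slot 6 is free → place at 6.
360 hashes to 9; slot 9 is free → place at 9.
851 hashes to 6; 6 taken → place at 7.
916 hashes to 6; 6,7 taken → place at 8.
Table: [-, -, -, -, -, -, 357, 851, 916, 360, -, -, -]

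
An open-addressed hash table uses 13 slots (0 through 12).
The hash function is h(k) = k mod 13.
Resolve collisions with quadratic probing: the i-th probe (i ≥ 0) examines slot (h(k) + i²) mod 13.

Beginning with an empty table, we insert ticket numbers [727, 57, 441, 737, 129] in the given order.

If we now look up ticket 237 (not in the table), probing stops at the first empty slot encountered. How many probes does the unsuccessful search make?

727 hashes to 12; slot 12 is free -> place at 12.
57 hashes to 5; slot 5 is free -> place at 5.
441 hashes to 12; 12 taken -> place at 0.
737 hashes to 9; slot 9 is free -> place at 9.
129 hashes to 12; 12,0 taken -> place at 3.
Table: [441, -, -, 129, -, 57, -, -, -, 737, -, -, 727]
Lookup 237: h=3, probe 3,4 → slot 4 empty, not found.

2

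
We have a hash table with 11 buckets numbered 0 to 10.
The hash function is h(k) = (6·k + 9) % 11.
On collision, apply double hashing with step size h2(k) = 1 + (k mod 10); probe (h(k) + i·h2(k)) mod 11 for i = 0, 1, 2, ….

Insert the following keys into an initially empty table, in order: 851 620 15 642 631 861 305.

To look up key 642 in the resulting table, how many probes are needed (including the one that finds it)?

2

Insert 851: h=0, slot 0 empty → index 0.
Insert 620: h=0, h2=1, slot 0 occupied → index 1.
Insert 15: h=0, h2=6, slot 0 occupied → index 6.
Insert 642: h=0, h2=3, slot 0 occupied → index 3.
Insert 631: h=0, h2=2, slot 0 occupied → index 2.
Insert 861: h=5, slot 5 empty → index 5.
Insert 305: h=2, h2=6, slot 2 occupied → index 8.
Table: [851, 620, 631, 642, -, 861, 15, -, 305, -, -]
Lookup 642: h=0, h2=3, probe 0,3 → found at 3.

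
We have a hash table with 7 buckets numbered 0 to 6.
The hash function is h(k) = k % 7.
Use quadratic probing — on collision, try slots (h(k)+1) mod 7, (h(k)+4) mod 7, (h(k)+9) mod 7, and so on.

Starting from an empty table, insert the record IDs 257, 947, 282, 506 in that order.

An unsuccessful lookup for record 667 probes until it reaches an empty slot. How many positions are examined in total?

4

Insert 257: h=5, slot 5 empty => index 5.
Insert 947: h=2, slot 2 empty => index 2.
Insert 282: h=2, slot 2 occupied => index 3.
Insert 506: h=2, slots 2,3 occupied => index 6.
Table: [—, —, 947, 282, —, 257, 506]
Lookup 667: h=2, probe 2,3,6,4 → slot 4 empty, not found.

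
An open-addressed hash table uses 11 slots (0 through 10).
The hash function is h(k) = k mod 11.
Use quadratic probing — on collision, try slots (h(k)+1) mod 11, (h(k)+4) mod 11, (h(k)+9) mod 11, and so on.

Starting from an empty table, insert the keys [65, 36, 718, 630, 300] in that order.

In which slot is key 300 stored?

Insert 65: h=10, slot 10 empty => index 10.
Insert 36: h=3, slot 3 empty => index 3.
Insert 718: h=3, slot 3 occupied => index 4.
Insert 630: h=3, slots 3,4 occupied => index 7.
Insert 300: h=3, slots 3,4,7 occupied => index 1.
Table: [-, 300, -, 36, 718, -, -, 630, -, -, 65]

1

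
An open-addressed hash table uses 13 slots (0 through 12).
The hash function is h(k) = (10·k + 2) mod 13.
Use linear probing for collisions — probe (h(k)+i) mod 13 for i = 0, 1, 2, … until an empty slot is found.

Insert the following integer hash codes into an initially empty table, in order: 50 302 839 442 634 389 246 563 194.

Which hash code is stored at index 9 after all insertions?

50 hashes to 8; slot 8 is free -> place at 8.
302 hashes to 6; slot 6 is free -> place at 6.
839 hashes to 7; slot 7 is free -> place at 7.
442 hashes to 2; slot 2 is free -> place at 2.
634 hashes to 11; slot 11 is free -> place at 11.
389 hashes to 5; slot 5 is free -> place at 5.
246 hashes to 5; 5,6,7,8 taken -> place at 9.
563 hashes to 3; slot 3 is free -> place at 3.
194 hashes to 5; 5,6,7,8,9 taken -> place at 10.
Table: [∅, ∅, 442, 563, ∅, 389, 302, 839, 50, 246, 194, 634, ∅]

246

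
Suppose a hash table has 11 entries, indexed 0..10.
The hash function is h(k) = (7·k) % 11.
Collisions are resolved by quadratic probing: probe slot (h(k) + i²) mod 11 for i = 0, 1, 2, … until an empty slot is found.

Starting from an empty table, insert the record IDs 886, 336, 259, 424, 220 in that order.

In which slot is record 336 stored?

886: h=9 -> slot 9
336: h=9, probe 9,10 -> slot 10
259: h=9, probe 9,10,2 -> slot 2
424: h=9, probe 9,10,2,7 -> slot 7
220: h=0 -> slot 0
Table: [220, ∅, 259, ∅, ∅, ∅, ∅, 424, ∅, 886, 336]

10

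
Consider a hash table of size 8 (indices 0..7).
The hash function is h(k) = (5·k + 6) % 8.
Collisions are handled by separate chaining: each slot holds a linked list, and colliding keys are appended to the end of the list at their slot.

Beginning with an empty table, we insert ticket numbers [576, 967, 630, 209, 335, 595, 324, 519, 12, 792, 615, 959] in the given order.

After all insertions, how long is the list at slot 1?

Insert 576: h=6, bucket 6 empty -> new chain.
Insert 967: h=1, bucket 1 empty -> new chain.
Insert 630: h=4, bucket 4 empty -> new chain.
Insert 209: h=3, bucket 3 empty -> new chain.
Insert 335: h=1, bucket 1 nonempty -> append to chain.
Insert 595: h=5, bucket 5 empty -> new chain.
Insert 324: h=2, bucket 2 empty -> new chain.
Insert 519: h=1, bucket 1 nonempty -> append to chain.
Insert 12: h=2, bucket 2 nonempty -> append to chain.
Insert 792: h=6, bucket 6 nonempty -> append to chain.
Insert 615: h=1, bucket 1 nonempty -> append to chain.
Insert 959: h=1, bucket 1 nonempty -> append to chain.
Final buckets:
0: —
1: 967 -> 335 -> 519 -> 615 -> 959
2: 324 -> 12
3: 209
4: 630
5: 595
6: 576 -> 792
7: —

5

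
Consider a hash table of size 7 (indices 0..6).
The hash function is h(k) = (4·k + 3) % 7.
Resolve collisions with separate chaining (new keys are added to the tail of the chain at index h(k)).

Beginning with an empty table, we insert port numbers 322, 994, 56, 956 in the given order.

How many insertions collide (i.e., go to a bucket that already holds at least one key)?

Insert 322: h=3, bucket 3 empty -> new chain.
Insert 994: h=3, bucket 3 nonempty -> append to chain.
Insert 56: h=3, bucket 3 nonempty -> append to chain.
Insert 956: h=5, bucket 5 empty -> new chain.
Final buckets:
0: —
1: —
2: —
3: 322 -> 994 -> 56
4: —
5: 956
6: —

2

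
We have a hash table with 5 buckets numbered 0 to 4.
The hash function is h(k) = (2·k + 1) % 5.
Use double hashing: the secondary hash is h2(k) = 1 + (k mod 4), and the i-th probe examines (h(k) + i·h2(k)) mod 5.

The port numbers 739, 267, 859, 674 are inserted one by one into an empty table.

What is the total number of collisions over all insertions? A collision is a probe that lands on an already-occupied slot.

2

739 hashes to 4; slot 4 is free => place at 4.
267 hashes to 0; slot 0 is free => place at 0.
859 hashes to 4, h2=4; 4 taken => place at 3.
674 hashes to 4, h2=3; 4 taken => place at 2.
Table: [267, ∅, 674, 859, 739]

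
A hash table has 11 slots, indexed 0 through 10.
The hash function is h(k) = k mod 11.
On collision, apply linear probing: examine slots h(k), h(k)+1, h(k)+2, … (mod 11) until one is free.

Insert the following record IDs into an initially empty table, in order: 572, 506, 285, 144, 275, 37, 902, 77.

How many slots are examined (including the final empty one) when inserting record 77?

Insert 572: h=0, slot 0 empty => index 0.
Insert 506: h=0, slot 0 occupied => index 1.
Insert 285: h=10, slot 10 empty => index 10.
Insert 144: h=1, slot 1 occupied => index 2.
Insert 275: h=0, slots 0,1,2 occupied => index 3.
Insert 37: h=4, slot 4 empty => index 4.
Insert 902: h=0, slots 0,1,2,3,4 occupied => index 5.
Insert 77: h=0, slots 0,1,2,3,4,5 occupied => index 6.
Table: [572, 506, 144, 275, 37, 902, 77, _, _, _, 285]

7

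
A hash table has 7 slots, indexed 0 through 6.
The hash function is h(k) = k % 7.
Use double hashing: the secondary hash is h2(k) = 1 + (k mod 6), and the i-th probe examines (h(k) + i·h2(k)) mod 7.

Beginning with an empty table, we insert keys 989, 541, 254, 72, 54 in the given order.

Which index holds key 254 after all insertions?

5

989 hashes to 2; slot 2 is free → place at 2.
541 hashes to 2, h2=2; 2 taken → place at 4.
254 hashes to 2, h2=3; 2 taken → place at 5.
72 hashes to 2, h2=1; 2 taken → place at 3.
54 hashes to 5, h2=1; 5 taken → place at 6.
Table: [_, _, 989, 72, 541, 254, 54]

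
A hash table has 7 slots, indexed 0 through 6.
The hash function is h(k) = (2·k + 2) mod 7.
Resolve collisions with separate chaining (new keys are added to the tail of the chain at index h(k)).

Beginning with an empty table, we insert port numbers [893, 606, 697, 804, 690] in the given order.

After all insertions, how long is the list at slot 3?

4

893 -> bucket 3
606 -> bucket 3 (collision)
697 -> bucket 3 (collision)
804 -> bucket 0
690 -> bucket 3 (collision)
Final buckets:
0: 804
1: -
2: -
3: 893 -> 606 -> 697 -> 690
4: -
5: -
6: -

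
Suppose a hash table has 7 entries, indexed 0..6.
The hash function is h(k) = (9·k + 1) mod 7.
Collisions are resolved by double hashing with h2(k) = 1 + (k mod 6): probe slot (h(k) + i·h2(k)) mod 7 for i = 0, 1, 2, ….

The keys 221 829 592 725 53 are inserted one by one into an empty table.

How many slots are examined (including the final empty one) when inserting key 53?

4

Insert 221: h=2, slot 2 empty => index 2.
Insert 829: h=0, slot 0 empty => index 0.
Insert 592: h=2, h2=5, slots 2,0 occupied => index 5.
Insert 725: h=2, h2=6, slot 2 occupied => index 1.
Insert 53: h=2, h2=6, slots 2,1,0 occupied => index 6.
Table: [829, 725, 221, ∅, ∅, 592, 53]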